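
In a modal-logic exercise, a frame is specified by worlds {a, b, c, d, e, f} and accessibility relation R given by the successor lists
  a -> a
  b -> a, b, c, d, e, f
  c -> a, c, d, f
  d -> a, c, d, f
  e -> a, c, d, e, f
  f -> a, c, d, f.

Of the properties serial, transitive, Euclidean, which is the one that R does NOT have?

Euclidean

Serial: yes — every world has a successor (e.g. a R a).
Transitive: yes — every two-step R-path is closed by a direct edge.
Euclidean: no — b R a and b R c, but not a R c.
Only Euclidean fails.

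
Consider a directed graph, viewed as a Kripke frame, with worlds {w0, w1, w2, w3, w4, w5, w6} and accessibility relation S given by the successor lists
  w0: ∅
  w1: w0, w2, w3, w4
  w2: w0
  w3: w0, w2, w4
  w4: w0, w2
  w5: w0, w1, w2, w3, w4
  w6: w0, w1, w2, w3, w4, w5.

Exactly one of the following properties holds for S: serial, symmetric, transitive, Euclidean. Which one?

transitive

Serial: no — w0 has no S-successor.
Symmetric: no — w1 S w0 but not w0 S w1.
Transitive: yes — every two-step S-path is closed by a direct edge.
Euclidean: no — w1 S w0 and w1 S w2, but not w0 S w2.
Only transitive holds.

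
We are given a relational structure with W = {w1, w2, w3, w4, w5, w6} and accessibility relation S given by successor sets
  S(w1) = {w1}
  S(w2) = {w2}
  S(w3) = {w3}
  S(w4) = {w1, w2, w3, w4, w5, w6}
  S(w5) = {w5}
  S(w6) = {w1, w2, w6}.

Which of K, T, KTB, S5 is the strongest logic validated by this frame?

Reflexive (axiom T): yes — every world is S-related to itself.
Symmetric (axiom B): no — w4 S w1 but not w1 S w4.
Euclidean (axiom 5): no — w4 S w1 and w4 S w2, but not w1 S w2.
So F validates K, T; KTB would additionally require S to be symmetric. The strongest is T.

T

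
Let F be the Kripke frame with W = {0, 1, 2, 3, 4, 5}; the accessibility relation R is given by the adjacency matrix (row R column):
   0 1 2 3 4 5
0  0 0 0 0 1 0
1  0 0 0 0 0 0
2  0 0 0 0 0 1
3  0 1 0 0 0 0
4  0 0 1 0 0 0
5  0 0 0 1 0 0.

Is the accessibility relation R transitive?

No

Transitive: no — 0 R 4 and 4 R 2, but not 0 R 2.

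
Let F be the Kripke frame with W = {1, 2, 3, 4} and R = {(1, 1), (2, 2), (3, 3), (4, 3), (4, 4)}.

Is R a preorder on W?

Reflexive: yes — every world is R-related to itself.
Transitive: yes — every two-step R-path is closed by a direct edge.
So R is a preorder.

Yes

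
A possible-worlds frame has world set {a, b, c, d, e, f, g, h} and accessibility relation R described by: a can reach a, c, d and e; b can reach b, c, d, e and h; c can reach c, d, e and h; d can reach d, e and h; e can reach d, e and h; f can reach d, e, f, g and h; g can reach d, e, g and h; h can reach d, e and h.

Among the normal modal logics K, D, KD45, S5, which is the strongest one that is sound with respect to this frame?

Serial (axiom D): yes — every world has a successor (e.g. a R a).
Euclidean (axiom 5): no — a R d and a R c, but not d R c.
Transitive (axiom 4): no — a R c and c R h, but not a R h.
Reflexive (axiom T): yes — every world is R-related to itself.
So F validates K, D; KD45 would additionally require R to be Euclidean and transitive. The strongest is D.

D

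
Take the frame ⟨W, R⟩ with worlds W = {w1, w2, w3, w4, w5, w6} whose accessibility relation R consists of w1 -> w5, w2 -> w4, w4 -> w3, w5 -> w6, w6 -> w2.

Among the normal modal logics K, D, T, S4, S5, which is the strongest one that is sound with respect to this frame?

Serial (axiom D): no — w3 has no R-successor.
Reflexive (axiom T): no — w1 is not related to itself.
Transitive (axiom 4): no — w1 R w5 and w5 R w6, but not w1 R w6.
Euclidean (axiom 5): no — w1 R w5 and w1 R w5, but not w5 R w5.
So F validates K; D would additionally require R to be serial. The strongest is K.

K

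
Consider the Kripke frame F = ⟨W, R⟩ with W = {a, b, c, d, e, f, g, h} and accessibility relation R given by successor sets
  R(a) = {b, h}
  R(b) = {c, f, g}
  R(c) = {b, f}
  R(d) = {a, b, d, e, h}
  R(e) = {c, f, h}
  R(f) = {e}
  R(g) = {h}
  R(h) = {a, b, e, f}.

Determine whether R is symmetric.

No

Symmetric: no — a R b but not b R a.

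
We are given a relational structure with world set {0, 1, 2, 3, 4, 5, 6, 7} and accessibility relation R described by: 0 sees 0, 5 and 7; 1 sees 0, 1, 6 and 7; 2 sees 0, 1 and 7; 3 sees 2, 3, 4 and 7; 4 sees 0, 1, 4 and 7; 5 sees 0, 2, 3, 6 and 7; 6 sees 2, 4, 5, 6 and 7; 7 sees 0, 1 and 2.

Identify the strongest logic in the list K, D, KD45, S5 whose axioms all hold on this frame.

D

Serial (axiom D): yes — every world has a successor (e.g. 0 R 0).
Euclidean (axiom 5): no — 0 R 7 and 0 R 5, but not 7 R 5.
Transitive (axiom 4): no — 0 R 5 and 5 R 2, but not 0 R 2.
Reflexive (axiom T): no — 2 is not related to itself.
So F validates K, D; KD45 would additionally require R to be Euclidean and transitive. The strongest is D.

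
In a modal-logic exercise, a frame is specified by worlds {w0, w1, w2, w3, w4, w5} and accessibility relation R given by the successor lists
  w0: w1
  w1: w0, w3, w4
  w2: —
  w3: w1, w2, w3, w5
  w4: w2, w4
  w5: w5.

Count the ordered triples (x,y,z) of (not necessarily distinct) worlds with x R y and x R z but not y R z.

20

Enumerating: (w0,w1,w1), (w1,w0,w0), (w1,w0,w3), (w1,w0,w4), (w1,w3,w0), (w1,w3,w4), (w1,w4,w0), (w1,w4,w3), (w3,w1,w1), (w3,w1,w2), (w3,w1,w5), (w3,w2,w1), … and 8 more.
Total: 20.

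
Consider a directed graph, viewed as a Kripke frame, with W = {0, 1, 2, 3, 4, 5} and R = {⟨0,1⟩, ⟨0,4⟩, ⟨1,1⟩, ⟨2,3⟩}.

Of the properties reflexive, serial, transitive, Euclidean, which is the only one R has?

transitive

Reflexive: no — 0 is not related to itself.
Serial: no — 3 has no R-successor.
Transitive: yes — every two-step R-path is closed by a direct edge.
Euclidean: no — 0 R 1 and 0 R 4, but not 1 R 4.
Only transitive holds.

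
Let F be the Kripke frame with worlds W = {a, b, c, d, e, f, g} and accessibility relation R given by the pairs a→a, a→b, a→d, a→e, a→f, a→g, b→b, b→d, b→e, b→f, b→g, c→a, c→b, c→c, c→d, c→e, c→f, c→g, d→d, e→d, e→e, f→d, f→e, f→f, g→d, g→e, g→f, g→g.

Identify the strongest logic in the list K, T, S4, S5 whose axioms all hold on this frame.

S4

Reflexive (axiom T): yes — every world is R-related to itself.
Transitive (axiom 4): yes — every two-step R-path is closed by a direct edge.
Euclidean (axiom 5): no — a R d and a R b, but not d R b.
So F validates K, T, S4; S5 would additionally require R to be Euclidean. The strongest is S4.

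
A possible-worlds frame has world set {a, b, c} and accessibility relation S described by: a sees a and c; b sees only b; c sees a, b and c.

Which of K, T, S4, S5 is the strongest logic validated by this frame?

T

Reflexive (axiom T): yes — every world is S-related to itself.
Transitive (axiom 4): no — a S c and c S b, but not a S b.
Euclidean (axiom 5): no — c S a and c S b, but not a S b.
So F validates K, T; S4 would additionally require S to be transitive. The strongest is T.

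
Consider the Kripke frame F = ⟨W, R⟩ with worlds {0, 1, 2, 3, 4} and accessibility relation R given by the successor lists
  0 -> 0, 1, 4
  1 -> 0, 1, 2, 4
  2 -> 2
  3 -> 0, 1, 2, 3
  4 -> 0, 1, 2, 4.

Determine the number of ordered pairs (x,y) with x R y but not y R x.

Enumerating: (1,2), (3,0), (3,1), (3,2), (4,2).

5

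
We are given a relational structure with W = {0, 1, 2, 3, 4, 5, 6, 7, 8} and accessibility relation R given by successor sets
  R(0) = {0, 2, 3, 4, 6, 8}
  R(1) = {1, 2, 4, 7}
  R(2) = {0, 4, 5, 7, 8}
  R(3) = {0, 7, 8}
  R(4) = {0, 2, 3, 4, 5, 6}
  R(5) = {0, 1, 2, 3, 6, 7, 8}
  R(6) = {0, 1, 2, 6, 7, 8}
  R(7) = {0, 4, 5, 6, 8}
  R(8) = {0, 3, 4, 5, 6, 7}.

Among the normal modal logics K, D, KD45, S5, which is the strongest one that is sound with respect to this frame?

Serial (axiom D): yes — every world has a successor (e.g. 0 R 0).
Euclidean (axiom 5): no — 0 R 2 and 0 R 3, but not 2 R 3.
Transitive (axiom 4): no — 0 R 2 and 2 R 5, but not 0 R 5.
Reflexive (axiom T): no — 2 is not related to itself.
So F validates K, D; KD45 would additionally require R to be Euclidean and transitive. The strongest is D.

D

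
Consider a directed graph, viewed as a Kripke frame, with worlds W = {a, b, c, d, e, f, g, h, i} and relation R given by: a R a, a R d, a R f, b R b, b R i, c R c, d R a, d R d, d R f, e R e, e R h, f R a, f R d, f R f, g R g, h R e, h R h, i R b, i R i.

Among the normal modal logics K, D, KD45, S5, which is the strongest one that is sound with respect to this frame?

Serial (axiom D): yes — every world has a successor (e.g. a R a).
Euclidean (axiom 5): yes — any two successors of a common world are R-related.
Transitive (axiom 4): yes — every two-step R-path is closed by a direct edge.
Reflexive (axiom T): yes — every world is R-related to itself.
So F validates K, D, KD45, S5. The strongest is S5.

S5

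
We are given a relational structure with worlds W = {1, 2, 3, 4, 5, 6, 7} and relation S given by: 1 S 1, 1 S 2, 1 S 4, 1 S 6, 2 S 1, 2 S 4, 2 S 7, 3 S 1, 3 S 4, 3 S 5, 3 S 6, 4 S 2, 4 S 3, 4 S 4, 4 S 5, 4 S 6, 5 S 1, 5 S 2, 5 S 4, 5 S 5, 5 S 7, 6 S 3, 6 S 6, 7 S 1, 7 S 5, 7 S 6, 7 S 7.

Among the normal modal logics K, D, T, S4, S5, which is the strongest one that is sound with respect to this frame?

Serial (axiom D): yes — every world has a successor (e.g. 1 S 1).
Reflexive (axiom T): no — 2 is not related to itself.
Transitive (axiom 4): no — 1 S 2 and 2 S 7, but not 1 S 7.
Euclidean (axiom 5): no — 1 S 2 and 1 S 6, but not 2 S 6.
So F validates K, D; T would additionally require S to be reflexive. The strongest is D.

D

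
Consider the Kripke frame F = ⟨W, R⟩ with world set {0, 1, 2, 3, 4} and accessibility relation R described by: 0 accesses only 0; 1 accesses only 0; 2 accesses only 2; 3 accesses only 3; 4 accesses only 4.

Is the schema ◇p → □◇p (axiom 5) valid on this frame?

Yes

The schema 5 characterises exactly the Euclidean frames.
Euclidean: yes — any two successors of a common world are R-related.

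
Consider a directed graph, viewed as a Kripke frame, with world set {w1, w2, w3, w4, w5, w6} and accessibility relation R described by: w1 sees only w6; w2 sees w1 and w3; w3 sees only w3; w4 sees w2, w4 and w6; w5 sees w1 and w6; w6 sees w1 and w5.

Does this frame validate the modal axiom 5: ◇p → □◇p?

No

Axiom 5 corresponds to the accessibility relation being Euclidean.
Euclidean: no — w2 R w1 and w2 R w3, but not w1 R w3.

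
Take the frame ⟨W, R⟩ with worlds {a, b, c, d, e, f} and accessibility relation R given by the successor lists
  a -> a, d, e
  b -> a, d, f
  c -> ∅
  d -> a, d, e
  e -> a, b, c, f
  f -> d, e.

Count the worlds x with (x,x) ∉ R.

4

Enumerating: b, c, e, f.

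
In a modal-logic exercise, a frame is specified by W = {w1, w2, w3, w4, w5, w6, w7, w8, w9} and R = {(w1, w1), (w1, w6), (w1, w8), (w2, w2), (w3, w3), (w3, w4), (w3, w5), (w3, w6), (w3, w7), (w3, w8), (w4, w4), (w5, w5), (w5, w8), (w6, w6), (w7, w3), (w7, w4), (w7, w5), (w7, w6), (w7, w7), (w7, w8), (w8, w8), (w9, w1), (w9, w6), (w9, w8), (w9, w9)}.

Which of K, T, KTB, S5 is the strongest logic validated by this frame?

T

Reflexive (axiom T): yes — every world is R-related to itself.
Symmetric (axiom B): no — w1 R w6 but not w6 R w1.
Euclidean (axiom 5): no — w1 R w6 and w1 R w8, but not w6 R w8.
So F validates K, T; KTB would additionally require R to be symmetric. The strongest is T.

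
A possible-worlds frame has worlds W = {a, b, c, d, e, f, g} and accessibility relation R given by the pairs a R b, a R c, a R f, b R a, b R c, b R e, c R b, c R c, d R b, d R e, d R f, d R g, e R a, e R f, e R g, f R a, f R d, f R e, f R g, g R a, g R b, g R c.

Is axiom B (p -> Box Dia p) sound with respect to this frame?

No

The schema B characterises exactly the symmetric frames.
Symmetric: no — a R c but not c R a.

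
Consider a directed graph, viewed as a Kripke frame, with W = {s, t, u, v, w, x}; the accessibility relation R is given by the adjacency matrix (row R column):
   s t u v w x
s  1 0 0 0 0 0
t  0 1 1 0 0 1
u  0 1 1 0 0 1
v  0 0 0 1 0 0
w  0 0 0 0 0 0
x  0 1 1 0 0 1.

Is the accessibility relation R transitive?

Yes

Transitive: yes — every two-step R-path is closed by a direct edge.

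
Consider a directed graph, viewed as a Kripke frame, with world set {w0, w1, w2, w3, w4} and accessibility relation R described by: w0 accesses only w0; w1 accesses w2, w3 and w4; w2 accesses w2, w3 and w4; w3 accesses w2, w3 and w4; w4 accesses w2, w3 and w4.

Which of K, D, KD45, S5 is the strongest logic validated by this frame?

Serial (axiom D): yes — every world has a successor (e.g. w0 R w0).
Euclidean (axiom 5): yes — any two successors of a common world are R-related.
Transitive (axiom 4): yes — every two-step R-path is closed by a direct edge.
Reflexive (axiom T): no — w1 is not related to itself.
So F validates K, D, KD45; S5 would additionally require R to be reflexive. The strongest is KD45.

KD45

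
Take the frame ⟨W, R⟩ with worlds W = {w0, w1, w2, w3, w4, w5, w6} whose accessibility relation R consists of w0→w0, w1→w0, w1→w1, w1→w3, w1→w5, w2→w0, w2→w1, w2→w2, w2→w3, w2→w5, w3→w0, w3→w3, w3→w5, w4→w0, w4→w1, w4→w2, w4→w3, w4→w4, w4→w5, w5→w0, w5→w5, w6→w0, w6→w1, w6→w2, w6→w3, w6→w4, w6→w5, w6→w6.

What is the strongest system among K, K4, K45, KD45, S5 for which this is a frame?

Transitive (axiom 4): yes — every two-step R-path is closed by a direct edge.
Euclidean (axiom 5): no — w1 R w0 and w1 R w3, but not w0 R w3.
Serial (axiom D): yes — every world has a successor (e.g. w0 R w0).
Reflexive (axiom T): yes — every world is R-related to itself.
So F validates K, K4; K45 would additionally require R to be Euclidean. The strongest is K4.

K4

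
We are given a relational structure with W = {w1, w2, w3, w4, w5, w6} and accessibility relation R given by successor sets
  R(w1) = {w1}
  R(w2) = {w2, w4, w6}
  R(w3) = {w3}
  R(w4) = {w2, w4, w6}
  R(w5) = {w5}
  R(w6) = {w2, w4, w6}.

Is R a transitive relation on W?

Transitive: yes — every two-step R-path is closed by a direct edge.

Yes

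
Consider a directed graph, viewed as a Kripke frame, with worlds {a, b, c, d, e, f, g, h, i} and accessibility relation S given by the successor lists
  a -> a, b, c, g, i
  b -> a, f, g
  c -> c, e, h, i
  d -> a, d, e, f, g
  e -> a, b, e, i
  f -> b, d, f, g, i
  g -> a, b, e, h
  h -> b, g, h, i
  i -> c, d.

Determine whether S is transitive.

Transitive: no — a S b and b S f, but not a S f.

No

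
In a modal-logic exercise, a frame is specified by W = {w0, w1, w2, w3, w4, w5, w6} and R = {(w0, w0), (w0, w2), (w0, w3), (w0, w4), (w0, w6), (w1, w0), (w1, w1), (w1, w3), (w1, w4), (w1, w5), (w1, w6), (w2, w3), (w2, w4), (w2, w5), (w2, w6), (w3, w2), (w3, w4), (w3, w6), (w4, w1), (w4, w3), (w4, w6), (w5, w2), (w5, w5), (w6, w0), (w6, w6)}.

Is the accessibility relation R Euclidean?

No

Euclidean: no — w0 R w4 and w0 R w2, but not w4 R w2.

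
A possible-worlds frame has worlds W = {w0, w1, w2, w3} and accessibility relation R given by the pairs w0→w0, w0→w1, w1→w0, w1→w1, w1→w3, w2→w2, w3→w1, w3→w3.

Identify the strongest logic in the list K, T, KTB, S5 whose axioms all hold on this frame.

KTB

Reflexive (axiom T): yes — every world is R-related to itself.
Symmetric (axiom B): yes — every pair in R has its reverse in R.
Euclidean (axiom 5): no — w1 R w0 and w1 R w3, but not w0 R w3.
So F validates K, T, KTB; S5 would additionally require R to be Euclidean. The strongest is KTB.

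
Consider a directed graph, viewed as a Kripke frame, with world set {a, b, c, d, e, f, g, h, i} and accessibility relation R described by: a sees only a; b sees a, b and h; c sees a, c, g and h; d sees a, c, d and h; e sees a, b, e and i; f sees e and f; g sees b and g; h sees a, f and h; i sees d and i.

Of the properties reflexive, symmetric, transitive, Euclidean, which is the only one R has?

reflexive

Reflexive: yes — every world is R-related to itself.
Symmetric: no — b R a but not a R b.
Transitive: no — b R h and h R f, but not b R f.
Euclidean: no — b R a and b R h, but not a R h.
Only reflexive holds.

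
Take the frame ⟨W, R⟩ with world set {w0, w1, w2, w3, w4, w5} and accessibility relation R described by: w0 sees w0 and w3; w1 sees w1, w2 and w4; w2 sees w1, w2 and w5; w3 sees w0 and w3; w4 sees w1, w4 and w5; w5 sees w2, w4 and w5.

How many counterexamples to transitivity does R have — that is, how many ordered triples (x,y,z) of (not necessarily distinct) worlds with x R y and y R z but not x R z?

8

Enumerating: (w1,w2,w5), (w1,w4,w5), (w2,w1,w4), (w2,w5,w4), (w4,w1,w2), (w4,w5,w2), (w5,w2,w1), (w5,w4,w1).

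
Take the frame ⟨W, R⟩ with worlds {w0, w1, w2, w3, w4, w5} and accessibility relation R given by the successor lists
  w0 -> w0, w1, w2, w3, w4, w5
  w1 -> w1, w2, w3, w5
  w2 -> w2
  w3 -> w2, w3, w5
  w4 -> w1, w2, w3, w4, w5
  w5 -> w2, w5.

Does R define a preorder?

Reflexive: yes — every world is R-related to itself.
Transitive: yes — every two-step R-path is closed by a direct edge.
So R is a preorder.

Yes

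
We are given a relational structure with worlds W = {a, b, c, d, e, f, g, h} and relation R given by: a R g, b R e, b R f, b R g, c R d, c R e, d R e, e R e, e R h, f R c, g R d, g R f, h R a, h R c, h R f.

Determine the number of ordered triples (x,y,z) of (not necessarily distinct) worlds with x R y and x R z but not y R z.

25

Enumerating: (a,g,g), (b,e,f), (b,e,g), (b,f,e), (b,f,f), (b,f,g), (b,g,e), (b,g,g), (c,d,d), (c,e,d), (e,h,e), (e,h,h), … and 13 more.
Total: 25.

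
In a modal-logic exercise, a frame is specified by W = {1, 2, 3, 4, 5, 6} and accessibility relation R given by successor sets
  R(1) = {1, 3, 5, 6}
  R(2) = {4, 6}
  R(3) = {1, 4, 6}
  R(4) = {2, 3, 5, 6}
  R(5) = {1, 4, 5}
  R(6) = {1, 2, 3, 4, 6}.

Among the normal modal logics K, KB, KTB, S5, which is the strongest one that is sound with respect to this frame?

KB

Symmetric (axiom B): yes — every pair in R has its reverse in R.
Reflexive (axiom T): no — 2 is not related to itself.
Euclidean (axiom 5): no — 1 R 3 and 1 R 5, but not 3 R 5.
So F validates K, KB; KTB would additionally require R to be reflexive. The strongest is KB.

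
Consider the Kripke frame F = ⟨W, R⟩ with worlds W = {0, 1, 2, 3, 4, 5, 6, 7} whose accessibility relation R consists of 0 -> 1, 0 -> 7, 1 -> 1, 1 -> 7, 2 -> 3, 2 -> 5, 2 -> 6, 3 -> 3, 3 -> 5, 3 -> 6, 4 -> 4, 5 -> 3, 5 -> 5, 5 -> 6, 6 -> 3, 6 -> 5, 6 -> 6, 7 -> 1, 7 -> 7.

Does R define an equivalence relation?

No

Reflexive: no — 0 is not related to itself.
Symmetric: no — 0 R 1 but not 1 R 0.
Transitive: yes — every two-step R-path is closed by a direct edge.
So R is not an equivalence relation.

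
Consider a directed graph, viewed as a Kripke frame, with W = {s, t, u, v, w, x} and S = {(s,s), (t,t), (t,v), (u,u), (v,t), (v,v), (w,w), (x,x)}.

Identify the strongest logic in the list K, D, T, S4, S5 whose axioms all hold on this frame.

S5

Serial (axiom D): yes — every world has a successor (e.g. s S s).
Reflexive (axiom T): yes — every world is S-related to itself.
Transitive (axiom 4): yes — every two-step S-path is closed by a direct edge.
Euclidean (axiom 5): yes — any two successors of a common world are S-related.
So F validates K, D, T, S4, S5. The strongest is S5.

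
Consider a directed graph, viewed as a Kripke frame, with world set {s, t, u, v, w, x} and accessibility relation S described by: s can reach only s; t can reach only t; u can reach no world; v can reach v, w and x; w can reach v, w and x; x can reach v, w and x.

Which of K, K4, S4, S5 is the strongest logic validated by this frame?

Transitive (axiom 4): yes — every two-step S-path is closed by a direct edge.
Reflexive (axiom T): no — u is not related to itself.
Euclidean (axiom 5): yes — any two successors of a common world are S-related.
So F validates K, K4; S4 would additionally require S to be reflexive. The strongest is K4.

K4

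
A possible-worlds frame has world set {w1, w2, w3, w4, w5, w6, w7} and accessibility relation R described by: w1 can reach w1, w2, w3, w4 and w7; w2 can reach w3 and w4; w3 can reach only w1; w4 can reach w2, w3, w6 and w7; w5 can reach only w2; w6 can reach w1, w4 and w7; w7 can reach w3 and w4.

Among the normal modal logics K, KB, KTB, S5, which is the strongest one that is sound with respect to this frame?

Symmetric (axiom B): no — w1 R w2 but not w2 R w1.
Reflexive (axiom T): no — w2 is not related to itself.
Euclidean (axiom 5): no — w1 R w2 and w1 R w7, but not w2 R w7.
So F validates K; KB would additionally require R to be symmetric. The strongest is K.

K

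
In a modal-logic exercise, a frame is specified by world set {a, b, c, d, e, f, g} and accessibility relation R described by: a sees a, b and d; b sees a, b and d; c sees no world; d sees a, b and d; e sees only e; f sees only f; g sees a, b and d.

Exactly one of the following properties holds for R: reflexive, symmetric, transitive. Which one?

Reflexive: no — c is not related to itself.
Symmetric: no — g R a but not a R g.
Transitive: yes — every two-step R-path is closed by a direct edge.
Only transitive holds.

transitive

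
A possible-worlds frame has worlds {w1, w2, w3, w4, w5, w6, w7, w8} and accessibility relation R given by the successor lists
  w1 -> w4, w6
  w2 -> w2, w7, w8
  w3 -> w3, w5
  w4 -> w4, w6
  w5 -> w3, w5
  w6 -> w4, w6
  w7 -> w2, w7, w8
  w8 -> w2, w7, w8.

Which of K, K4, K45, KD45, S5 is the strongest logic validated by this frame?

KD45

Transitive (axiom 4): yes — every two-step R-path is closed by a direct edge.
Euclidean (axiom 5): yes — any two successors of a common world are R-related.
Serial (axiom D): yes — every world has a successor (e.g. w1 R w4).
Reflexive (axiom T): no — w1 is not related to itself.
So F validates K, K4, K45, KD45; S5 would additionally require R to be reflexive. The strongest is KD45.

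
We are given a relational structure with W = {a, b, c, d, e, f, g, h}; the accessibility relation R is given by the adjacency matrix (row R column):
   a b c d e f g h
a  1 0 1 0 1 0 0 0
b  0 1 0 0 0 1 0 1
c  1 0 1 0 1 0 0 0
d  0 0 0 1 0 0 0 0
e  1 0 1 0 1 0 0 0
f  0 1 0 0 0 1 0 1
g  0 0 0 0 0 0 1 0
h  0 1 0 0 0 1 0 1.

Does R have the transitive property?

Yes

Transitive: yes — every two-step R-path is closed by a direct edge.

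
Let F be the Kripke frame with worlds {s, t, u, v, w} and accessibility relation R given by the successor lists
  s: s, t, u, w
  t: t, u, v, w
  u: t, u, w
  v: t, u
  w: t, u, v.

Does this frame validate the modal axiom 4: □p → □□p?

No

By correspondence theory, 4 is valid on a frame iff R is transitive.
Transitive: no — s R t and t R v, but not s R v.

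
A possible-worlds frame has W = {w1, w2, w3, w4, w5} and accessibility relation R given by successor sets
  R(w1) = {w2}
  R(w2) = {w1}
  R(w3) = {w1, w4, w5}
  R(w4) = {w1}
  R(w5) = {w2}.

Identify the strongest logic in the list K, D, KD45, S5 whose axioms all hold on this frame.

D

Serial (axiom D): yes — every world has a successor (e.g. w1 R w2).
Euclidean (axiom 5): no — w3 R w1 and w3 R w4, but not w1 R w4.
Transitive (axiom 4): no — w3 R w1 and w1 R w2, but not w3 R w2.
Reflexive (axiom T): no — w1 is not related to itself.
So F validates K, D; KD45 would additionally require R to be Euclidean and transitive. The strongest is D.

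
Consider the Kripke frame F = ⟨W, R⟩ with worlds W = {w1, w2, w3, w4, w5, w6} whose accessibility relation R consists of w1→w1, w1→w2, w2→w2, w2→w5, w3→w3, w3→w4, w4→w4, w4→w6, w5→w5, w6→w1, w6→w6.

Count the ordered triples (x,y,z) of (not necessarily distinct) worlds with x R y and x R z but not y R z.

5

Enumerating: (w1,w2,w1), (w2,w5,w2), (w3,w4,w3), (w4,w6,w4), (w6,w1,w6).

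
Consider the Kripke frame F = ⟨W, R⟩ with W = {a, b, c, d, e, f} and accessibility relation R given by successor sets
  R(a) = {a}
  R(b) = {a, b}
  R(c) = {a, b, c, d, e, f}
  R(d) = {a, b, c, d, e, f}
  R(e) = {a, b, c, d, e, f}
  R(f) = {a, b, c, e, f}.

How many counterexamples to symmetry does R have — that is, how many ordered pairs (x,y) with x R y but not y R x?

Enumerating: (b,a), (c,a), (c,b), (d,a), (d,b), (d,f), (e,a), (e,b), (f,a), (f,b).

10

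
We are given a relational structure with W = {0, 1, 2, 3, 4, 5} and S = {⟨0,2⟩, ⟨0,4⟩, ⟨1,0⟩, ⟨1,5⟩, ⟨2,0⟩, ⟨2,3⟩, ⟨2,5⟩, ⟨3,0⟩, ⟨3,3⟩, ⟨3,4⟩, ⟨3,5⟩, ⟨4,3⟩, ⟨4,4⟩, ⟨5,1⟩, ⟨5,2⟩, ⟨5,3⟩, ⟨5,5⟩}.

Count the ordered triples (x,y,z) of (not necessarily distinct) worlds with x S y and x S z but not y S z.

Enumerating: (0,2,2), (0,2,4), (0,4,2), (1,0,0), (1,0,5), (1,5,0), (2,0,0), (2,0,3), (2,0,5), (2,5,0), (3,0,0), (3,0,3), … and 12 more.
Total: 24.

24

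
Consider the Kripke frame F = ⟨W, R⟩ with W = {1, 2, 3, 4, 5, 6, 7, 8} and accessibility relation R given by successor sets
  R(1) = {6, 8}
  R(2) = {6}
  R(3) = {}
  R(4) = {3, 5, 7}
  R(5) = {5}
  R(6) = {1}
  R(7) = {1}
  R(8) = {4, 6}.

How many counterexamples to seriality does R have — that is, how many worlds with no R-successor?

Enumerating: 3.

1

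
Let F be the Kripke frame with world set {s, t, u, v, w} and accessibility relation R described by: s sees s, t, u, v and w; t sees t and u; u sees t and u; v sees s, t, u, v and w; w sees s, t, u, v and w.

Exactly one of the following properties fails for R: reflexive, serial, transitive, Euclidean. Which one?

Euclidean

Reflexive: yes — every world is R-related to itself.
Serial: yes — every world has a successor (e.g. s R s).
Transitive: yes — every two-step R-path is closed by a direct edge.
Euclidean: no — s R t and s R v, but not t R v.
Only Euclidean fails.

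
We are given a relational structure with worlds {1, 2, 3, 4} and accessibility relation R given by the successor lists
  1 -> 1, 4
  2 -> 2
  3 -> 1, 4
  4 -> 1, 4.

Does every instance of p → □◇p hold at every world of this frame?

By correspondence theory, B is valid on a frame iff R is symmetric.
Symmetric: no — 3 R 1 but not 1 R 3.

No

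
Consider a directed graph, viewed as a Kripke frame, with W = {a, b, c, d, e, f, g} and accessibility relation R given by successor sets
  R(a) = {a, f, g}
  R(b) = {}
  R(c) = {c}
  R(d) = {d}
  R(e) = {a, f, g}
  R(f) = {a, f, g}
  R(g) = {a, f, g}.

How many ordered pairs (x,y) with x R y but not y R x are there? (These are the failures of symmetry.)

3

Enumerating: (e,a), (e,f), (e,g).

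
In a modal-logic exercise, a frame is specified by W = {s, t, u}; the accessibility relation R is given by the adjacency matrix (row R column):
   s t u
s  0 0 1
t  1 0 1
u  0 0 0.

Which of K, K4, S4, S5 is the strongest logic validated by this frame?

K4

Transitive (axiom 4): yes — every two-step R-path is closed by a direct edge.
Reflexive (axiom T): no — s is not related to itself.
Euclidean (axiom 5): no — t R u and t R s, but not u R s.
So F validates K, K4; S4 would additionally require R to be reflexive. The strongest is K4.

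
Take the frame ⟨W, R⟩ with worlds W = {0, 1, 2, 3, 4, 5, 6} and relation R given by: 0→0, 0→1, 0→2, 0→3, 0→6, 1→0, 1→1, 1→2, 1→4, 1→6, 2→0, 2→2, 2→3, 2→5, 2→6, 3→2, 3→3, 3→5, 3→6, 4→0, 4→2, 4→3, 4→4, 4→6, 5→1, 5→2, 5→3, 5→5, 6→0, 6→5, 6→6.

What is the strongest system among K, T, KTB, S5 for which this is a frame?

T

Reflexive (axiom T): yes — every world is R-related to itself.
Symmetric (axiom B): no — 0 R 3 but not 3 R 0.
Euclidean (axiom 5): no — 0 R 1 and 0 R 3, but not 1 R 3.
So F validates K, T; KTB would additionally require R to be symmetric. The strongest is T.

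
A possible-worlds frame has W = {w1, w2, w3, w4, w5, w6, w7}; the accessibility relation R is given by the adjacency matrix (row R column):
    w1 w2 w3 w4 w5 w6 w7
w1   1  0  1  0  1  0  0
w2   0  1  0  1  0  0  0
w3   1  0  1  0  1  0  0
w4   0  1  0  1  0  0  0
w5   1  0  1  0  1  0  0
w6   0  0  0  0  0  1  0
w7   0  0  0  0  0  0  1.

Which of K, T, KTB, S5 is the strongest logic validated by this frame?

Reflexive (axiom T): yes — every world is R-related to itself.
Symmetric (axiom B): yes — every pair in R has its reverse in R.
Euclidean (axiom 5): yes — any two successors of a common world are R-related.
So F validates K, T, KTB, S5. The strongest is S5.

S5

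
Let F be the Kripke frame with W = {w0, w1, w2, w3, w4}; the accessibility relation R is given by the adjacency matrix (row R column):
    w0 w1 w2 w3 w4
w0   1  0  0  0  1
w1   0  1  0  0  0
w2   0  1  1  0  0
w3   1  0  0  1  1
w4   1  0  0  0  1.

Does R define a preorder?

Yes

Reflexive: yes — every world is R-related to itself.
Transitive: yes — every two-step R-path is closed by a direct edge.
So R is a preorder.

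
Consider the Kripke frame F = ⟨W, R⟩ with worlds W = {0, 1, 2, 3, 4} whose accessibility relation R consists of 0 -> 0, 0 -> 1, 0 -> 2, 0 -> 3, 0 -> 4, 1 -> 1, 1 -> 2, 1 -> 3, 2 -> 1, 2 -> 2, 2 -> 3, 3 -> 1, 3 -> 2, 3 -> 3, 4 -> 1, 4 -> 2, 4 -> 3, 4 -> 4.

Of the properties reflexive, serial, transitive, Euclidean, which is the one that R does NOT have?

Reflexive: yes — every world is R-related to itself.
Serial: yes — every world has a successor (e.g. 0 R 0).
Transitive: yes — every two-step R-path is closed by a direct edge.
Euclidean: no — 0 R 1 and 0 R 4, but not 1 R 4.
Only Euclidean fails.

Euclidean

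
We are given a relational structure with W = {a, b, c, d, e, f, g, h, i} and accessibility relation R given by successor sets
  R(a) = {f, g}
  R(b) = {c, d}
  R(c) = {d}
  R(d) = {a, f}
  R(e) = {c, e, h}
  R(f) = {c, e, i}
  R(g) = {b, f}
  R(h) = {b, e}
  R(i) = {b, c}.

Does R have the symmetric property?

No

Symmetric: no — a R f but not f R a.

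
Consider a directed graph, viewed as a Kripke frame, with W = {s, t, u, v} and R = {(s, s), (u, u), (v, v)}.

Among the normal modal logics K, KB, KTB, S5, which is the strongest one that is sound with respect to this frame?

KB

Symmetric (axiom B): yes — every pair in R has its reverse in R.
Reflexive (axiom T): no — t is not related to itself.
Euclidean (axiom 5): yes — any two successors of a common world are R-related.
So F validates K, KB; KTB would additionally require R to be reflexive. The strongest is KB.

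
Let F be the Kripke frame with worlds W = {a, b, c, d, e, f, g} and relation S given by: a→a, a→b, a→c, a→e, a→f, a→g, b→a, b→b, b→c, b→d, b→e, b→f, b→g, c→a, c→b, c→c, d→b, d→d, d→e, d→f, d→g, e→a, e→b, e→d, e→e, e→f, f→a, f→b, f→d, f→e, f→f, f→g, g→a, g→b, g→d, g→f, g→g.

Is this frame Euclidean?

Euclidean: no — a S c and a S e, but not c S e.

No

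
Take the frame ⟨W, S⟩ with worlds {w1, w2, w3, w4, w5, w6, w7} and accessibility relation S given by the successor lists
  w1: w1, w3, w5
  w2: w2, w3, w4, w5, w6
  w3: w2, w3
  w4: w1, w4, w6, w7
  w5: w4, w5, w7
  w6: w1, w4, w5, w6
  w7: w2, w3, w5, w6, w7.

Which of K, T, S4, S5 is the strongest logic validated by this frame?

Reflexive (axiom T): yes — every world is S-related to itself.
Transitive (axiom 4): no — w1 S w3 and w3 S w2, but not w1 S w2.
Euclidean (axiom 5): no — w1 S w3 and w1 S w5, but not w3 S w5.
So F validates K, T; S4 would additionally require S to be transitive. The strongest is T.

T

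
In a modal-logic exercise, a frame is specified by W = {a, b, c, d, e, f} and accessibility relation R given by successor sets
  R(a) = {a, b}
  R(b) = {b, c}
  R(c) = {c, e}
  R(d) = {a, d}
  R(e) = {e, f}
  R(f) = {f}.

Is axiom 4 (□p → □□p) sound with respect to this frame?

No

Axiom 4 corresponds to the accessibility relation being transitive.
Transitive: no — a R b and b R c, but not a R c.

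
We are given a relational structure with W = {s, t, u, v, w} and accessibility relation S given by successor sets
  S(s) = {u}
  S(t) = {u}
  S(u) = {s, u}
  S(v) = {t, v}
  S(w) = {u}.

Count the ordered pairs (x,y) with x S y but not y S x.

3

Enumerating: (t,u), (v,t), (w,u).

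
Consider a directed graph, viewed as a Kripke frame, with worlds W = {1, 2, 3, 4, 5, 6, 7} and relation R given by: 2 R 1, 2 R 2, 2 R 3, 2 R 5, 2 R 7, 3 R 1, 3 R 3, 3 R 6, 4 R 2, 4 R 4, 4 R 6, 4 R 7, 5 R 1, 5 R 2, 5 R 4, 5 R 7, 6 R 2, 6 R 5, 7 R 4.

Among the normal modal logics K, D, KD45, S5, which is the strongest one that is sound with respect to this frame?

Serial (axiom D): no — 1 has no R-successor.
Euclidean (axiom 5): no — 2 R 1 and 2 R 3, but not 1 R 3.
Transitive (axiom 4): no — 2 R 3 and 3 R 6, but not 2 R 6.
Reflexive (axiom T): no — 1 is not related to itself.
So F validates K; D would additionally require R to be serial. The strongest is K.

K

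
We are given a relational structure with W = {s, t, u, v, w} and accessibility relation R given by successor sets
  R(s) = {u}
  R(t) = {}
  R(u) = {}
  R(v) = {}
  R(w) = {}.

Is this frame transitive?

Transitive: yes — every two-step R-path is closed by a direct edge.

Yes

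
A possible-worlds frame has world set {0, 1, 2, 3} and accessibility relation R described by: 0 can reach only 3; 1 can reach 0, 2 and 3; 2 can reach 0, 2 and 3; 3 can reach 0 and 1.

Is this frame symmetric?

No

Symmetric: no — 1 R 0 but not 0 R 1.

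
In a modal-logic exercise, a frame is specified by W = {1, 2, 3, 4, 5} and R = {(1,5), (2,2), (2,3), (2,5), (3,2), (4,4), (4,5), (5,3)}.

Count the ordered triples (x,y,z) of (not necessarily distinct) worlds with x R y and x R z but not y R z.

Enumerating: (1,5,5), (2,3,3), (2,3,5), (2,5,2), (2,5,5), (4,5,4), (4,5,5), (5,3,3).

8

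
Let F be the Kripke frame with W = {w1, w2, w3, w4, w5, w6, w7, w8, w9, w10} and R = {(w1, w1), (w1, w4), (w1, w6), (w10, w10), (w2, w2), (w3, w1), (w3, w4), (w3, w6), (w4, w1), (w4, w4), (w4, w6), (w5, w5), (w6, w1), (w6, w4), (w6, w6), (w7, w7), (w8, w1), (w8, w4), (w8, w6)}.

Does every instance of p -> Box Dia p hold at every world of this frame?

Axiom B corresponds to the accessibility relation being symmetric.
Symmetric: no — w3 R w1 but not w1 R w3.

No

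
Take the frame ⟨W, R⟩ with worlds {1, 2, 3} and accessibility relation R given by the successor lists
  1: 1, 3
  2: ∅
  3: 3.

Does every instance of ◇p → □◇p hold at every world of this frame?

By correspondence theory, 5 is valid on a frame iff R is Euclidean.
Euclidean: no — 1 R 3 and 1 R 1, but not 3 R 1.

No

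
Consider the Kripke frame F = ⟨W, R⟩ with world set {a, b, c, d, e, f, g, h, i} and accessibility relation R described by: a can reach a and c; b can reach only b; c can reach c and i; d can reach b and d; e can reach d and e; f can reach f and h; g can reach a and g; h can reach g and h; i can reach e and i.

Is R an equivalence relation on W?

Reflexive: yes — every world is R-related to itself.
Symmetric: no — a R c but not c R a.
Transitive: no — a R c and c R i, but not a R i.
So R is not an equivalence relation.

No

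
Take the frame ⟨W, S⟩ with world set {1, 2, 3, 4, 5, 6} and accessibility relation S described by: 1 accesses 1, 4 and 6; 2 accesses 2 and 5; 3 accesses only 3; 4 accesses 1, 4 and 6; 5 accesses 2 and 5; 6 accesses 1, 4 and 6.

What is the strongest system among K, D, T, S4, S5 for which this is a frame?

S5

Serial (axiom D): yes — every world has a successor (e.g. 1 S 1).
Reflexive (axiom T): yes — every world is S-related to itself.
Transitive (axiom 4): yes — every two-step S-path is closed by a direct edge.
Euclidean (axiom 5): yes — any two successors of a common world are S-related.
So F validates K, D, T, S4, S5. The strongest is S5.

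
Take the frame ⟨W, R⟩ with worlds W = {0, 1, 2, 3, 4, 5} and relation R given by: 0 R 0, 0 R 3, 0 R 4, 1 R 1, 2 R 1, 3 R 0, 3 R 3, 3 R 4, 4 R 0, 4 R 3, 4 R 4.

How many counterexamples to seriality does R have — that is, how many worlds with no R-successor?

Enumerating: 5.

1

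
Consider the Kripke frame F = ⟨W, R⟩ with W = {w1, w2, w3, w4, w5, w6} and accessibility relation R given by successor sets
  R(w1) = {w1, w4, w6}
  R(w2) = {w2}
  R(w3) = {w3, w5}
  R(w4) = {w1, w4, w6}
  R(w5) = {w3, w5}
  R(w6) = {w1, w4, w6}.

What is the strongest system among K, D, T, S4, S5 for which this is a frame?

Serial (axiom D): yes — every world has a successor (e.g. w1 R w1).
Reflexive (axiom T): yes — every world is R-related to itself.
Transitive (axiom 4): yes — every two-step R-path is closed by a direct edge.
Euclidean (axiom 5): yes — any two successors of a common world are R-related.
So F validates K, D, T, S4, S5. The strongest is S5.

S5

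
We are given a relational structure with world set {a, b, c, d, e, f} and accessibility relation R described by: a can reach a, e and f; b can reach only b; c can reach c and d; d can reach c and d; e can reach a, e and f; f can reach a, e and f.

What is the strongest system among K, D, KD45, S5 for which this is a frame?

S5

Serial (axiom D): yes — every world has a successor (e.g. a R a).
Euclidean (axiom 5): yes — any two successors of a common world are R-related.
Transitive (axiom 4): yes — every two-step R-path is closed by a direct edge.
Reflexive (axiom T): yes — every world is R-related to itself.
So F validates K, D, KD45, S5. The strongest is S5.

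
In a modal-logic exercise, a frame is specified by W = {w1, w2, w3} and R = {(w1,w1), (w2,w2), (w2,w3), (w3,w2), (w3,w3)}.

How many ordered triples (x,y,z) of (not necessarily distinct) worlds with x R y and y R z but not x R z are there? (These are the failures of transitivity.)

R is transitive; there are no such tuples.

0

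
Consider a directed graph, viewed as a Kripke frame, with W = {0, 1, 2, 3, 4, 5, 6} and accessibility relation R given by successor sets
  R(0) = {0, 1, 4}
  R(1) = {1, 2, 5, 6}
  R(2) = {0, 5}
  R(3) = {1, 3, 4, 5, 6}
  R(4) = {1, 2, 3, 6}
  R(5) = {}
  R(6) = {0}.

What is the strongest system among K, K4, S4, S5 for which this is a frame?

Transitive (axiom 4): no — 0 R 1 and 1 R 2, but not 0 R 2.
Reflexive (axiom T): no — 2 is not related to itself.
Euclidean (axiom 5): no — 0 R 1 and 0 R 4, but not 1 R 4.
So F validates K; K4 would additionally require R to be transitive. The strongest is K.

K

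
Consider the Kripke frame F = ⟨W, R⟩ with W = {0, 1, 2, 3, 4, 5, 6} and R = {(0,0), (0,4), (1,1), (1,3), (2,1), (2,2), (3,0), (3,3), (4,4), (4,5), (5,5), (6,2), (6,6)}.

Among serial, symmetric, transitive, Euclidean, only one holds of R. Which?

serial

Serial: yes — every world has a successor (e.g. 0 R 0).
Symmetric: no — 0 R 4 but not 4 R 0.
Transitive: no — 0 R 4 and 4 R 5, but not 0 R 5.
Euclidean: no — 0 R 4 and 0 R 0, but not 4 R 0.
Only serial holds.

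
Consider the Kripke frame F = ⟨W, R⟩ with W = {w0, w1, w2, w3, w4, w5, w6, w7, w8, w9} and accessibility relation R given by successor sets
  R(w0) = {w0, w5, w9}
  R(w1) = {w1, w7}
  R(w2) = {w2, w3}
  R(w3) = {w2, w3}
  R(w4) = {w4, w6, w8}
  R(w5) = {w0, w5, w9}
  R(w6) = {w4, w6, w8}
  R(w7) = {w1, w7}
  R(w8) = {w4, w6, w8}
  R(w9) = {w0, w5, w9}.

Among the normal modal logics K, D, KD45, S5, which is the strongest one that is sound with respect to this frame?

S5

Serial (axiom D): yes — every world has a successor (e.g. w0 R w0).
Euclidean (axiom 5): yes — any two successors of a common world are R-related.
Transitive (axiom 4): yes — every two-step R-path is closed by a direct edge.
Reflexive (axiom T): yes — every world is R-related to itself.
So F validates K, D, KD45, S5. The strongest is S5.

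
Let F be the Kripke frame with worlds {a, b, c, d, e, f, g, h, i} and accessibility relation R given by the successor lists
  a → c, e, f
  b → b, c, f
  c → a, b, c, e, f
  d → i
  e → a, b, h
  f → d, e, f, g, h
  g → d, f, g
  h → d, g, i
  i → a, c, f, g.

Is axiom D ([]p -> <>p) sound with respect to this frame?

Yes

By correspondence theory, D is valid on a frame iff R is serial.
Serial: yes — every world has a successor (e.g. a R c).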